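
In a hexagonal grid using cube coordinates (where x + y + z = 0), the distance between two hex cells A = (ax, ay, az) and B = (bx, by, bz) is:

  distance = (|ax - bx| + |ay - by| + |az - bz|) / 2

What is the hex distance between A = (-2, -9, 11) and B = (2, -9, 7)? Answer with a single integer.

|ax - bx| = |-2 - 2| = 4
|ay - by| = |-9 - (-9)| = 0
|az - bz| = |11 - 7| = 4
distance = (4 + 0 + 4) / 2 = 8 / 2 = 4

Answer: 4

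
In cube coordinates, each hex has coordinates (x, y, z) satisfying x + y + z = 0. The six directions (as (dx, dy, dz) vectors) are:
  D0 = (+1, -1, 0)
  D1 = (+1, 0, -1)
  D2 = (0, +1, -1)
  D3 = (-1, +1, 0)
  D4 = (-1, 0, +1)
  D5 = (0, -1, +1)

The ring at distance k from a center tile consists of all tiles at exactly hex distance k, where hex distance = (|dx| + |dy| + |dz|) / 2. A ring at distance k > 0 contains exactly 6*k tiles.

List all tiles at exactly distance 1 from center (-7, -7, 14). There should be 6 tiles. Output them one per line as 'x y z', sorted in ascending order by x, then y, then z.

Walk ring at distance 1 from (-7, -7, 14):
Start at center + D4*1 = (-8, -7, 15)
  hex 0: (-8, -7, 15)
  hex 1: (-7, -8, 15)
  hex 2: (-6, -8, 14)
  hex 3: (-6, -7, 13)
  hex 4: (-7, -6, 13)
  hex 5: (-8, -6, 14)
Sorted: 6 hexes.

Answer: -8 -7 15
-8 -6 14
-7 -8 15
-7 -6 13
-6 -8 14
-6 -7 13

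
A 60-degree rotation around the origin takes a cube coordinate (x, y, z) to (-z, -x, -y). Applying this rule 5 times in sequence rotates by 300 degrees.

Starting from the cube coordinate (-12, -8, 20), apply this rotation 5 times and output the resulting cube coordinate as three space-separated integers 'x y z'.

Start: (-12, -8, 20)
Step 1: (-12, -8, 20) -> (-(20), -(-12), -(-8)) = (-20, 12, 8)
Step 2: (-20, 12, 8) -> (-(8), -(-20), -(12)) = (-8, 20, -12)
Step 3: (-8, 20, -12) -> (-(-12), -(-8), -(20)) = (12, 8, -20)
Step 4: (12, 8, -20) -> (-(-20), -(12), -(8)) = (20, -12, -8)
Step 5: (20, -12, -8) -> (-(-8), -(20), -(-12)) = (8, -20, 12)

Answer: 8 -20 12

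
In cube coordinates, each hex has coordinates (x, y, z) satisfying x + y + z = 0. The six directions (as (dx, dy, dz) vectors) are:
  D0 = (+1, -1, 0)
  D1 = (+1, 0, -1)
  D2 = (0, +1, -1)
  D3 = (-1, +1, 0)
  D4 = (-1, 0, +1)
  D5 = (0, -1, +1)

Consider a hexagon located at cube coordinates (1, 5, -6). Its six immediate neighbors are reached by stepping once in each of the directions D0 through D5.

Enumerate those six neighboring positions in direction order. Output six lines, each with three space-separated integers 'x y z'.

Center: (1, 5, -6). Add each direction:
  D0: (1, 5, -6) + (1, -1, 0) = (2, 4, -6)
  D1: (1, 5, -6) + (1, 0, -1) = (2, 5, -7)
  D2: (1, 5, -6) + (0, 1, -1) = (1, 6, -7)
  D3: (1, 5, -6) + (-1, 1, 0) = (0, 6, -6)
  D4: (1, 5, -6) + (-1, 0, 1) = (0, 5, -5)
  D5: (1, 5, -6) + (0, -1, 1) = (1, 4, -5)

Answer: 2 4 -6
2 5 -7
1 6 -7
0 6 -6
0 5 -5
1 4 -5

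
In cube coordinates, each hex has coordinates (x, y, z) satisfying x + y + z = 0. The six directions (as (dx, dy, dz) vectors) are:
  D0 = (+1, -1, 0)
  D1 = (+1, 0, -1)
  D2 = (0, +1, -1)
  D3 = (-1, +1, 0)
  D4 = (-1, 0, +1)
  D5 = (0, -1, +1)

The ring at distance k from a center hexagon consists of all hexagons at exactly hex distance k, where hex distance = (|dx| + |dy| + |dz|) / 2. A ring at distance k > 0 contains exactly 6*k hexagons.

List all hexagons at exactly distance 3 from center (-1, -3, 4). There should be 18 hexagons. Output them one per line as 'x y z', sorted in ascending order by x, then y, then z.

Walk ring at distance 3 from (-1, -3, 4):
Start at center + D4*3 = (-4, -3, 7)
  hex 0: (-4, -3, 7)
  hex 1: (-3, -4, 7)
  hex 2: (-2, -5, 7)
  hex 3: (-1, -6, 7)
  hex 4: (0, -6, 6)
  hex 5: (1, -6, 5)
  hex 6: (2, -6, 4)
  hex 7: (2, -5, 3)
  hex 8: (2, -4, 2)
  hex 9: (2, -3, 1)
  hex 10: (1, -2, 1)
  hex 11: (0, -1, 1)
  hex 12: (-1, 0, 1)
  hex 13: (-2, 0, 2)
  hex 14: (-3, 0, 3)
  hex 15: (-4, 0, 4)
  hex 16: (-4, -1, 5)
  hex 17: (-4, -2, 6)
Sorted: 18 hexes.

Answer: -4 -3 7
-4 -2 6
-4 -1 5
-4 0 4
-3 -4 7
-3 0 3
-2 -5 7
-2 0 2
-1 -6 7
-1 0 1
0 -6 6
0 -1 1
1 -6 5
1 -2 1
2 -6 4
2 -5 3
2 -4 2
2 -3 1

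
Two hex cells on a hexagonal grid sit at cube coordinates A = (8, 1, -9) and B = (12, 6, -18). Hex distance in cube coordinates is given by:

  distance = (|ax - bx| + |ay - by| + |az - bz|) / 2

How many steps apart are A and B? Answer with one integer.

|ax - bx| = |8 - 12| = 4
|ay - by| = |1 - 6| = 5
|az - bz| = |-9 - (-18)| = 9
distance = (4 + 5 + 9) / 2 = 18 / 2 = 9

Answer: 9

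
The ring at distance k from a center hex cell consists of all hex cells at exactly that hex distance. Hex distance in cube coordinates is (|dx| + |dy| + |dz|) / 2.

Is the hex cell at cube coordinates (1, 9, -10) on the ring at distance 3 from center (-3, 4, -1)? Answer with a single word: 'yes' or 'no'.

|px - cx| = |1 - (-3)| = 4
|py - cy| = |9 - 4| = 5
|pz - cz| = |-10 - (-1)| = 9
distance = (4+5+9)/2 = 18/2 = 9
radius = 3; distance != radius -> no

Answer: no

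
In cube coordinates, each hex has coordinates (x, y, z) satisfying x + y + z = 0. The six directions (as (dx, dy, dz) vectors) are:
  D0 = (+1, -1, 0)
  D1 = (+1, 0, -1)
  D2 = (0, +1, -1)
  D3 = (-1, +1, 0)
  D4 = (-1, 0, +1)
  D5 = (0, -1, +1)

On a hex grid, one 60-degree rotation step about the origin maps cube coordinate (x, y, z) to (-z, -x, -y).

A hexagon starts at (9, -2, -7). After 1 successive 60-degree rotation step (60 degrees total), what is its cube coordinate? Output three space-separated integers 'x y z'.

Start: (9, -2, -7)
Step 1: (9, -2, -7) -> (-(-7), -(9), -(-2)) = (7, -9, 2)

Answer: 7 -9 2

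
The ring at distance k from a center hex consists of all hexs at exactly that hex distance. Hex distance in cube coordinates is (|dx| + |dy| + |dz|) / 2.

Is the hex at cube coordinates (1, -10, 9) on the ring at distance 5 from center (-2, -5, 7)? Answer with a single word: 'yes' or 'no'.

Answer: yes

Derivation:
|px - cx| = |1 - (-2)| = 3
|py - cy| = |-10 - (-5)| = 5
|pz - cz| = |9 - 7| = 2
distance = (3+5+2)/2 = 10/2 = 5
radius = 5; distance == radius -> yes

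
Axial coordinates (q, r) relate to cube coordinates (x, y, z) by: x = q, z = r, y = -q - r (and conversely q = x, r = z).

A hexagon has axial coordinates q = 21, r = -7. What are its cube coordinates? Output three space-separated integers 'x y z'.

Answer: 21 -14 -7

Derivation:
x = q = 21
z = r = -7
y = -x - z = -(21) - (-7) = -14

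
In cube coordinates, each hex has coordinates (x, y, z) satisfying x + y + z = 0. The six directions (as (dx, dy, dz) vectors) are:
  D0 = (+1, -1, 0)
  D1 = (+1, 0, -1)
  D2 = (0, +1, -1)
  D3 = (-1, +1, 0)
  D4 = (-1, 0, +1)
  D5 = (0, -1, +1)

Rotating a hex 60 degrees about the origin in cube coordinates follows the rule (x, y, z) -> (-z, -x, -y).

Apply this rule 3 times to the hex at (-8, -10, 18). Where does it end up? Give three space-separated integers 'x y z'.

Start: (-8, -10, 18)
Step 1: (-8, -10, 18) -> (-(18), -(-8), -(-10)) = (-18, 8, 10)
Step 2: (-18, 8, 10) -> (-(10), -(-18), -(8)) = (-10, 18, -8)
Step 3: (-10, 18, -8) -> (-(-8), -(-10), -(18)) = (8, 10, -18)

Answer: 8 10 -18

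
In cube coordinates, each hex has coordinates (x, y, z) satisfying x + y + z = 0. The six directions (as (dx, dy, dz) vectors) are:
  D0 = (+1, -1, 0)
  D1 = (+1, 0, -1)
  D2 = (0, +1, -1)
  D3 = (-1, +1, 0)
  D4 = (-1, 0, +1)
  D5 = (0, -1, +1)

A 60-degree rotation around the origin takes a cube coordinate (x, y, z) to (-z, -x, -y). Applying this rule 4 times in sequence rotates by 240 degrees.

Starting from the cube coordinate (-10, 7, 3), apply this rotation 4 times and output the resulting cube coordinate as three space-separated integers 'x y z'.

Start: (-10, 7, 3)
Step 1: (-10, 7, 3) -> (-(3), -(-10), -(7)) = (-3, 10, -7)
Step 2: (-3, 10, -7) -> (-(-7), -(-3), -(10)) = (7, 3, -10)
Step 3: (7, 3, -10) -> (-(-10), -(7), -(3)) = (10, -7, -3)
Step 4: (10, -7, -3) -> (-(-3), -(10), -(-7)) = (3, -10, 7)

Answer: 3 -10 7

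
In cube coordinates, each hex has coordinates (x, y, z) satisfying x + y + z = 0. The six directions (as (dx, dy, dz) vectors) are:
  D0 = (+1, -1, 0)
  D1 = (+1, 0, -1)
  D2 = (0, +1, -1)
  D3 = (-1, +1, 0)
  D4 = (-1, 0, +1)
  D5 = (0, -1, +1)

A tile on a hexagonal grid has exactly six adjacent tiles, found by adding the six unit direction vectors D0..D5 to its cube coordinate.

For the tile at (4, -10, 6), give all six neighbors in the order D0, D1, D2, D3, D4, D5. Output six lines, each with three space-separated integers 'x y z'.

Center: (4, -10, 6). Add each direction:
  D0: (4, -10, 6) + (1, -1, 0) = (5, -11, 6)
  D1: (4, -10, 6) + (1, 0, -1) = (5, -10, 5)
  D2: (4, -10, 6) + (0, 1, -1) = (4, -9, 5)
  D3: (4, -10, 6) + (-1, 1, 0) = (3, -9, 6)
  D4: (4, -10, 6) + (-1, 0, 1) = (3, -10, 7)
  D5: (4, -10, 6) + (0, -1, 1) = (4, -11, 7)

Answer: 5 -11 6
5 -10 5
4 -9 5
3 -9 6
3 -10 7
4 -11 7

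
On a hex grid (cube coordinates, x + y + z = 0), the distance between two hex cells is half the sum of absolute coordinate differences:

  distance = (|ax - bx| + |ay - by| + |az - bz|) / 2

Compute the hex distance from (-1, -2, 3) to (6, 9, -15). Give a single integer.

|ax - bx| = |-1 - 6| = 7
|ay - by| = |-2 - 9| = 11
|az - bz| = |3 - (-15)| = 18
distance = (7 + 11 + 18) / 2 = 36 / 2 = 18

Answer: 18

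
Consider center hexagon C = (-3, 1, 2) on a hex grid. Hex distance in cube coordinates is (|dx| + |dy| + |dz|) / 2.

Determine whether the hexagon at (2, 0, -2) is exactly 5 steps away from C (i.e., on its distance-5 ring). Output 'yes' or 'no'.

|px - cx| = |2 - (-3)| = 5
|py - cy| = |0 - 1| = 1
|pz - cz| = |-2 - 2| = 4
distance = (5+1+4)/2 = 10/2 = 5
radius = 5; distance == radius -> yes

Answer: yes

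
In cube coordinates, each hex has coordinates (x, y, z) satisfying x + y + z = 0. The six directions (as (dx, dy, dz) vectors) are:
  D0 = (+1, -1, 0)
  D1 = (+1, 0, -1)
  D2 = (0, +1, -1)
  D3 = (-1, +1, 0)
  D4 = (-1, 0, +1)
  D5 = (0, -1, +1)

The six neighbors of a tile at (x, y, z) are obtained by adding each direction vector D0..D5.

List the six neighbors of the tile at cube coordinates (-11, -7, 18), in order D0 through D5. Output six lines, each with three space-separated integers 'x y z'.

Answer: -10 -8 18
-10 -7 17
-11 -6 17
-12 -6 18
-12 -7 19
-11 -8 19

Derivation:
Center: (-11, -7, 18). Add each direction:
  D0: (-11, -7, 18) + (1, -1, 0) = (-10, -8, 18)
  D1: (-11, -7, 18) + (1, 0, -1) = (-10, -7, 17)
  D2: (-11, -7, 18) + (0, 1, -1) = (-11, -6, 17)
  D3: (-11, -7, 18) + (-1, 1, 0) = (-12, -6, 18)
  D4: (-11, -7, 18) + (-1, 0, 1) = (-12, -7, 19)
  D5: (-11, -7, 18) + (0, -1, 1) = (-11, -8, 19)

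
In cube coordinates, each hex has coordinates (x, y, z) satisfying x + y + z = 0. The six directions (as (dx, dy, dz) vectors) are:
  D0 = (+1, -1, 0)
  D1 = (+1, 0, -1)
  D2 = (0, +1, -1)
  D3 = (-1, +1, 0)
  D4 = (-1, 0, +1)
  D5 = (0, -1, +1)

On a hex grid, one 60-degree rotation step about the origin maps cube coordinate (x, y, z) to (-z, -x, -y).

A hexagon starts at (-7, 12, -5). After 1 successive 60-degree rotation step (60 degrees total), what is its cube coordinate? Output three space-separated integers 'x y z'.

Answer: 5 7 -12

Derivation:
Start: (-7, 12, -5)
Step 1: (-7, 12, -5) -> (-(-5), -(-7), -(12)) = (5, 7, -12)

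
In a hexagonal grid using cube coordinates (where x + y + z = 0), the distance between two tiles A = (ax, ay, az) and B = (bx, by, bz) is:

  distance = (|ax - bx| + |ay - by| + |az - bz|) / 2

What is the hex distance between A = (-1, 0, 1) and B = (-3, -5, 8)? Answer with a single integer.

|ax - bx| = |-1 - (-3)| = 2
|ay - by| = |0 - (-5)| = 5
|az - bz| = |1 - 8| = 7
distance = (2 + 5 + 7) / 2 = 14 / 2 = 7

Answer: 7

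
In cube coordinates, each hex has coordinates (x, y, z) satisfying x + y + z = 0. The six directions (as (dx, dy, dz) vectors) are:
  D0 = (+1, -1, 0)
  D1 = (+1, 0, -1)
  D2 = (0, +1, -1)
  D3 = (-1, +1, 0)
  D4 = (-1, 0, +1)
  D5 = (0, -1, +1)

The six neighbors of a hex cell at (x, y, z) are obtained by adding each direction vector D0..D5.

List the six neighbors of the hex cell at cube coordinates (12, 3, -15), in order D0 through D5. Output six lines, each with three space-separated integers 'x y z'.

Answer: 13 2 -15
13 3 -16
12 4 -16
11 4 -15
11 3 -14
12 2 -14

Derivation:
Center: (12, 3, -15). Add each direction:
  D0: (12, 3, -15) + (1, -1, 0) = (13, 2, -15)
  D1: (12, 3, -15) + (1, 0, -1) = (13, 3, -16)
  D2: (12, 3, -15) + (0, 1, -1) = (12, 4, -16)
  D3: (12, 3, -15) + (-1, 1, 0) = (11, 4, -15)
  D4: (12, 3, -15) + (-1, 0, 1) = (11, 3, -14)
  D5: (12, 3, -15) + (0, -1, 1) = (12, 2, -14)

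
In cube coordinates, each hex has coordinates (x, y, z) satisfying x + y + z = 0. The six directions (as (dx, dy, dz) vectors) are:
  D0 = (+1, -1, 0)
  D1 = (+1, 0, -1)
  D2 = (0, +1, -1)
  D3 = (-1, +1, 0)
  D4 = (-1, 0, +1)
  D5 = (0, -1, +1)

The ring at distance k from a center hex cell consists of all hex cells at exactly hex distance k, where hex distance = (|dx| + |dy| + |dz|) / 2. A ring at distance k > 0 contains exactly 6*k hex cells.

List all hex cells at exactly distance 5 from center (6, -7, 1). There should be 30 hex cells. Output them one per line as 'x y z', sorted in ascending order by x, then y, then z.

Answer: 1 -7 6
1 -6 5
1 -5 4
1 -4 3
1 -3 2
1 -2 1
2 -8 6
2 -2 0
3 -9 6
3 -2 -1
4 -10 6
4 -2 -2
5 -11 6
5 -2 -3
6 -12 6
6 -2 -4
7 -12 5
7 -3 -4
8 -12 4
8 -4 -4
9 -12 3
9 -5 -4
10 -12 2
10 -6 -4
11 -12 1
11 -11 0
11 -10 -1
11 -9 -2
11 -8 -3
11 -7 -4

Derivation:
Walk ring at distance 5 from (6, -7, 1):
Start at center + D4*5 = (1, -7, 6)
  hex 0: (1, -7, 6)
  hex 1: (2, -8, 6)
  hex 2: (3, -9, 6)
  hex 3: (4, -10, 6)
  hex 4: (5, -11, 6)
  hex 5: (6, -12, 6)
  hex 6: (7, -12, 5)
  hex 7: (8, -12, 4)
  hex 8: (9, -12, 3)
  hex 9: (10, -12, 2)
  hex 10: (11, -12, 1)
  hex 11: (11, -11, 0)
  hex 12: (11, -10, -1)
  hex 13: (11, -9, -2)
  hex 14: (11, -8, -3)
  hex 15: (11, -7, -4)
  hex 16: (10, -6, -4)
  hex 17: (9, -5, -4)
  hex 18: (8, -4, -4)
  hex 19: (7, -3, -4)
  hex 20: (6, -2, -4)
  hex 21: (5, -2, -3)
  hex 22: (4, -2, -2)
  hex 23: (3, -2, -1)
  hex 24: (2, -2, 0)
  hex 25: (1, -2, 1)
  hex 26: (1, -3, 2)
  hex 27: (1, -4, 3)
  hex 28: (1, -5, 4)
  hex 29: (1, -6, 5)
Sorted: 30 hexes.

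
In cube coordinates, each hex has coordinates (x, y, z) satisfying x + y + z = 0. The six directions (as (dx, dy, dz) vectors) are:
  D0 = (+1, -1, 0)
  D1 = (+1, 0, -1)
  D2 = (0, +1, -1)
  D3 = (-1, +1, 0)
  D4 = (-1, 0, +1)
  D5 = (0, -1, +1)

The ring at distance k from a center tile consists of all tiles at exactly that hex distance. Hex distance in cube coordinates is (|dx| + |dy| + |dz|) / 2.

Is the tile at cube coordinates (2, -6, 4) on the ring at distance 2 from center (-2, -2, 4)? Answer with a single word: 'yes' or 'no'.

|px - cx| = |2 - (-2)| = 4
|py - cy| = |-6 - (-2)| = 4
|pz - cz| = |4 - 4| = 0
distance = (4+4+0)/2 = 8/2 = 4
radius = 2; distance != radius -> no

Answer: no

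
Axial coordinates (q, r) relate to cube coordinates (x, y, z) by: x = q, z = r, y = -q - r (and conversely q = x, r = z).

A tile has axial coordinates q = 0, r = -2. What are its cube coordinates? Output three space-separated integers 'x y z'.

x = q = 0
z = r = -2
y = -x - z = -(0) - (-2) = 2

Answer: 0 2 -2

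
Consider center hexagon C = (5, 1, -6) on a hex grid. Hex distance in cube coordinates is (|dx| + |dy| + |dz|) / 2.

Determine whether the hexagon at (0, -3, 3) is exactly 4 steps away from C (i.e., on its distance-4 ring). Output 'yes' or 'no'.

Answer: no

Derivation:
|px - cx| = |0 - 5| = 5
|py - cy| = |-3 - 1| = 4
|pz - cz| = |3 - (-6)| = 9
distance = (5+4+9)/2 = 18/2 = 9
radius = 4; distance != radius -> no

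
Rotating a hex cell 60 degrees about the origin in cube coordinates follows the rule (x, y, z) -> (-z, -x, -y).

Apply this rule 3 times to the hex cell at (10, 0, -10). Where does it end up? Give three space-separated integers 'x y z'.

Answer: -10 0 10

Derivation:
Start: (10, 0, -10)
Step 1: (10, 0, -10) -> (-(-10), -(10), -(0)) = (10, -10, 0)
Step 2: (10, -10, 0) -> (-(0), -(10), -(-10)) = (0, -10, 10)
Step 3: (0, -10, 10) -> (-(10), -(0), -(-10)) = (-10, 0, 10)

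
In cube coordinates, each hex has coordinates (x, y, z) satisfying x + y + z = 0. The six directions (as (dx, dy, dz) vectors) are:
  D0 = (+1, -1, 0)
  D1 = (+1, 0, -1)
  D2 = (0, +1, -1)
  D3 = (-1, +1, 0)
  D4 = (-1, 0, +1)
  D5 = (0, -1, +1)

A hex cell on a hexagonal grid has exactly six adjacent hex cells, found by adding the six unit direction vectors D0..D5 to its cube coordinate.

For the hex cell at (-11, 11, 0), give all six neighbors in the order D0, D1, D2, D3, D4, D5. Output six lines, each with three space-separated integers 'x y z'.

Center: (-11, 11, 0). Add each direction:
  D0: (-11, 11, 0) + (1, -1, 0) = (-10, 10, 0)
  D1: (-11, 11, 0) + (1, 0, -1) = (-10, 11, -1)
  D2: (-11, 11, 0) + (0, 1, -1) = (-11, 12, -1)
  D3: (-11, 11, 0) + (-1, 1, 0) = (-12, 12, 0)
  D4: (-11, 11, 0) + (-1, 0, 1) = (-12, 11, 1)
  D5: (-11, 11, 0) + (0, -1, 1) = (-11, 10, 1)

Answer: -10 10 0
-10 11 -1
-11 12 -1
-12 12 0
-12 11 1
-11 10 1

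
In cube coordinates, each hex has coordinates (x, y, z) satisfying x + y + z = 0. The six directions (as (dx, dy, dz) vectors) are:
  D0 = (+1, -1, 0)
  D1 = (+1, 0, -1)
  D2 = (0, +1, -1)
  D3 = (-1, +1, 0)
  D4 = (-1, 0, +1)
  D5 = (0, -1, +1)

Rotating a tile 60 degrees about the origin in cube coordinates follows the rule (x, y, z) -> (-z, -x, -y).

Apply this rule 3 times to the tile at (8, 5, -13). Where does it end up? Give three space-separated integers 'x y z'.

Start: (8, 5, -13)
Step 1: (8, 5, -13) -> (-(-13), -(8), -(5)) = (13, -8, -5)
Step 2: (13, -8, -5) -> (-(-5), -(13), -(-8)) = (5, -13, 8)
Step 3: (5, -13, 8) -> (-(8), -(5), -(-13)) = (-8, -5, 13)

Answer: -8 -5 13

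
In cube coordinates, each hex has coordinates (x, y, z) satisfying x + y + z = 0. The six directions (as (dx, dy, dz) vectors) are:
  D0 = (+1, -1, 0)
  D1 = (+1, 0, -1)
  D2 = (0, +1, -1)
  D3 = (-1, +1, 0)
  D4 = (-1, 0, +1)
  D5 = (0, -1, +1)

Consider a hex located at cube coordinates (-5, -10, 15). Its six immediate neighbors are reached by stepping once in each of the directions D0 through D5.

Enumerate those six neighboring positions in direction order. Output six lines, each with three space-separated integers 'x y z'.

Answer: -4 -11 15
-4 -10 14
-5 -9 14
-6 -9 15
-6 -10 16
-5 -11 16

Derivation:
Center: (-5, -10, 15). Add each direction:
  D0: (-5, -10, 15) + (1, -1, 0) = (-4, -11, 15)
  D1: (-5, -10, 15) + (1, 0, -1) = (-4, -10, 14)
  D2: (-5, -10, 15) + (0, 1, -1) = (-5, -9, 14)
  D3: (-5, -10, 15) + (-1, 1, 0) = (-6, -9, 15)
  D4: (-5, -10, 15) + (-1, 0, 1) = (-6, -10, 16)
  D5: (-5, -10, 15) + (0, -1, 1) = (-5, -11, 16)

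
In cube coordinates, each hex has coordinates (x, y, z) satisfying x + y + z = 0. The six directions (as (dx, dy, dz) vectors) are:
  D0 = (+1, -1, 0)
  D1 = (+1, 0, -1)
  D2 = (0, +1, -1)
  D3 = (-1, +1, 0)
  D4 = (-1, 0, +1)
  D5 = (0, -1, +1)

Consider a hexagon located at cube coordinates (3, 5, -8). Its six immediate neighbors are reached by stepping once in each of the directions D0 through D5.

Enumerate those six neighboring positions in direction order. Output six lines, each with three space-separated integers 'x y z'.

Center: (3, 5, -8). Add each direction:
  D0: (3, 5, -8) + (1, -1, 0) = (4, 4, -8)
  D1: (3, 5, -8) + (1, 0, -1) = (4, 5, -9)
  D2: (3, 5, -8) + (0, 1, -1) = (3, 6, -9)
  D3: (3, 5, -8) + (-1, 1, 0) = (2, 6, -8)
  D4: (3, 5, -8) + (-1, 0, 1) = (2, 5, -7)
  D5: (3, 5, -8) + (0, -1, 1) = (3, 4, -7)

Answer: 4 4 -8
4 5 -9
3 6 -9
2 6 -8
2 5 -7
3 4 -7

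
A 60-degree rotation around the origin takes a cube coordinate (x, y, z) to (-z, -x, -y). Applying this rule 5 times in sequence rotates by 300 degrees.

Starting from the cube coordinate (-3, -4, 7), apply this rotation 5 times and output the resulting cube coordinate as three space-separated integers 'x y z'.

Answer: 4 -7 3

Derivation:
Start: (-3, -4, 7)
Step 1: (-3, -4, 7) -> (-(7), -(-3), -(-4)) = (-7, 3, 4)
Step 2: (-7, 3, 4) -> (-(4), -(-7), -(3)) = (-4, 7, -3)
Step 3: (-4, 7, -3) -> (-(-3), -(-4), -(7)) = (3, 4, -7)
Step 4: (3, 4, -7) -> (-(-7), -(3), -(4)) = (7, -3, -4)
Step 5: (7, -3, -4) -> (-(-4), -(7), -(-3)) = (4, -7, 3)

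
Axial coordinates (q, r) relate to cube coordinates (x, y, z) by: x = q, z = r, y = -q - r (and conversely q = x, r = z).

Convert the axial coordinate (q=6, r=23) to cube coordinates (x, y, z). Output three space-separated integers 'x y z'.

x = q = 6
z = r = 23
y = -x - z = -(6) - (23) = -29

Answer: 6 -29 23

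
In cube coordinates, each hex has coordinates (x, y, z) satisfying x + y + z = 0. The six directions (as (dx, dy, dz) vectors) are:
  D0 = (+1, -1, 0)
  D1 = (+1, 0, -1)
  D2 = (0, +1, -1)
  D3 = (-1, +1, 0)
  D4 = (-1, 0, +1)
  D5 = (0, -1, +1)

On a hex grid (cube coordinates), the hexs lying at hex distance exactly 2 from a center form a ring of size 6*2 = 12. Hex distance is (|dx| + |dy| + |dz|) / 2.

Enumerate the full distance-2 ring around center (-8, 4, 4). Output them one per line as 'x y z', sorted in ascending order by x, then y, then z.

Walk ring at distance 2 from (-8, 4, 4):
Start at center + D4*2 = (-10, 4, 6)
  hex 0: (-10, 4, 6)
  hex 1: (-9, 3, 6)
  hex 2: (-8, 2, 6)
  hex 3: (-7, 2, 5)
  hex 4: (-6, 2, 4)
  hex 5: (-6, 3, 3)
  hex 6: (-6, 4, 2)
  hex 7: (-7, 5, 2)
  hex 8: (-8, 6, 2)
  hex 9: (-9, 6, 3)
  hex 10: (-10, 6, 4)
  hex 11: (-10, 5, 5)
Sorted: 12 hexes.

Answer: -10 4 6
-10 5 5
-10 6 4
-9 3 6
-9 6 3
-8 2 6
-8 6 2
-7 2 5
-7 5 2
-6 2 4
-6 3 3
-6 4 2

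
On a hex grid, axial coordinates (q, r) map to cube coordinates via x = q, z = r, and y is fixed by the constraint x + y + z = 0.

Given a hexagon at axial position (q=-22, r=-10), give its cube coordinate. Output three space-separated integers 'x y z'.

x = q = -22
z = r = -10
y = -x - z = -(-22) - (-10) = 32

Answer: -22 32 -10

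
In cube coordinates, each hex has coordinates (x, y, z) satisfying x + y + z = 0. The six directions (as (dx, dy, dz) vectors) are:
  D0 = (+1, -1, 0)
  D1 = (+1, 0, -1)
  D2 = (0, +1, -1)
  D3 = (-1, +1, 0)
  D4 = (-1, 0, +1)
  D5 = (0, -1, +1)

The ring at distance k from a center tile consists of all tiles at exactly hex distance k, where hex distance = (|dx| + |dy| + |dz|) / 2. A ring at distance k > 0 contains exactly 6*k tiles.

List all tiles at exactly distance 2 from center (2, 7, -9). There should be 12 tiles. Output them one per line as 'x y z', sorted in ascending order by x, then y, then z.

Answer: 0 7 -7
0 8 -8
0 9 -9
1 6 -7
1 9 -10
2 5 -7
2 9 -11
3 5 -8
3 8 -11
4 5 -9
4 6 -10
4 7 -11

Derivation:
Walk ring at distance 2 from (2, 7, -9):
Start at center + D4*2 = (0, 7, -7)
  hex 0: (0, 7, -7)
  hex 1: (1, 6, -7)
  hex 2: (2, 5, -7)
  hex 3: (3, 5, -8)
  hex 4: (4, 5, -9)
  hex 5: (4, 6, -10)
  hex 6: (4, 7, -11)
  hex 7: (3, 8, -11)
  hex 8: (2, 9, -11)
  hex 9: (1, 9, -10)
  hex 10: (0, 9, -9)
  hex 11: (0, 8, -8)
Sorted: 12 hexes.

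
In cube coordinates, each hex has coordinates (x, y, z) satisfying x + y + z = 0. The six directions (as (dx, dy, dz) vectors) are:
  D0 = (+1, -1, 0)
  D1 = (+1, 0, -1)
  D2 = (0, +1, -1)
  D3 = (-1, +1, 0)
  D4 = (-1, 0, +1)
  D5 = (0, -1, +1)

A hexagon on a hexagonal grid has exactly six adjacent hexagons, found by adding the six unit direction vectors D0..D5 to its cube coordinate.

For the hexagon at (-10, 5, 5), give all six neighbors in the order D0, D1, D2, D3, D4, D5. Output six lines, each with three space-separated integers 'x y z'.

Center: (-10, 5, 5). Add each direction:
  D0: (-10, 5, 5) + (1, -1, 0) = (-9, 4, 5)
  D1: (-10, 5, 5) + (1, 0, -1) = (-9, 5, 4)
  D2: (-10, 5, 5) + (0, 1, -1) = (-10, 6, 4)
  D3: (-10, 5, 5) + (-1, 1, 0) = (-11, 6, 5)
  D4: (-10, 5, 5) + (-1, 0, 1) = (-11, 5, 6)
  D5: (-10, 5, 5) + (0, -1, 1) = (-10, 4, 6)

Answer: -9 4 5
-9 5 4
-10 6 4
-11 6 5
-11 5 6
-10 4 6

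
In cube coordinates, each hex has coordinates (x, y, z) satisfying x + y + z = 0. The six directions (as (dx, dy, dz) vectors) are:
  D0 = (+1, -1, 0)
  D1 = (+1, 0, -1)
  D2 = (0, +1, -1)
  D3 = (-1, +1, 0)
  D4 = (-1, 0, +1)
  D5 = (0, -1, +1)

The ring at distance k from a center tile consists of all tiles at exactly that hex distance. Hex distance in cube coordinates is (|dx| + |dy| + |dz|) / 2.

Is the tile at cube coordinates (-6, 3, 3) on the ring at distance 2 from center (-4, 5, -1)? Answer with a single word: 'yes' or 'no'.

Answer: no

Derivation:
|px - cx| = |-6 - (-4)| = 2
|py - cy| = |3 - 5| = 2
|pz - cz| = |3 - (-1)| = 4
distance = (2+2+4)/2 = 8/2 = 4
radius = 2; distance != radius -> no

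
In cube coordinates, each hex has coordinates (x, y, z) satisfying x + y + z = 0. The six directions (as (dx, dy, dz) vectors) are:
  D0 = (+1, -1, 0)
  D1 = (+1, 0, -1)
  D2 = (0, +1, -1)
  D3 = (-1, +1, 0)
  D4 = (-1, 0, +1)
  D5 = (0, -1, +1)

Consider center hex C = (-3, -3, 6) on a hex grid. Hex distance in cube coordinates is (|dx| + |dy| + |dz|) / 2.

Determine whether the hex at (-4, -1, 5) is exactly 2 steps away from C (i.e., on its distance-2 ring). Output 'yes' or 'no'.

|px - cx| = |-4 - (-3)| = 1
|py - cy| = |-1 - (-3)| = 2
|pz - cz| = |5 - 6| = 1
distance = (1+2+1)/2 = 4/2 = 2
radius = 2; distance == radius -> yes

Answer: yes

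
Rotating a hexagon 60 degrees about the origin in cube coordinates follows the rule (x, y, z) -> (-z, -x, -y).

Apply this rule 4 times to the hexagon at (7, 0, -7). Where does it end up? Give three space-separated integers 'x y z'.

Answer: -7 7 0

Derivation:
Start: (7, 0, -7)
Step 1: (7, 0, -7) -> (-(-7), -(7), -(0)) = (7, -7, 0)
Step 2: (7, -7, 0) -> (-(0), -(7), -(-7)) = (0, -7, 7)
Step 3: (0, -7, 7) -> (-(7), -(0), -(-7)) = (-7, 0, 7)
Step 4: (-7, 0, 7) -> (-(7), -(-7), -(0)) = (-7, 7, 0)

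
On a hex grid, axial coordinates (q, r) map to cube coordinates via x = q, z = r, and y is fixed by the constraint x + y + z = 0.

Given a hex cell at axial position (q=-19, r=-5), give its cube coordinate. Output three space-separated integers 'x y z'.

Answer: -19 24 -5

Derivation:
x = q = -19
z = r = -5
y = -x - z = -(-19) - (-5) = 24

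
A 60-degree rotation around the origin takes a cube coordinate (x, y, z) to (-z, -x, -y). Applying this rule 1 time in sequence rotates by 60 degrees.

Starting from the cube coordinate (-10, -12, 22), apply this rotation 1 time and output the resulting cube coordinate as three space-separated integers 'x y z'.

Start: (-10, -12, 22)
Step 1: (-10, -12, 22) -> (-(22), -(-10), -(-12)) = (-22, 10, 12)

Answer: -22 10 12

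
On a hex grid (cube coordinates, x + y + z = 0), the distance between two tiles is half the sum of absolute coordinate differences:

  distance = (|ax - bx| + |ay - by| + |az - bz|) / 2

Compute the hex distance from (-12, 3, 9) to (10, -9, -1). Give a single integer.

Answer: 22

Derivation:
|ax - bx| = |-12 - 10| = 22
|ay - by| = |3 - (-9)| = 12
|az - bz| = |9 - (-1)| = 10
distance = (22 + 12 + 10) / 2 = 44 / 2 = 22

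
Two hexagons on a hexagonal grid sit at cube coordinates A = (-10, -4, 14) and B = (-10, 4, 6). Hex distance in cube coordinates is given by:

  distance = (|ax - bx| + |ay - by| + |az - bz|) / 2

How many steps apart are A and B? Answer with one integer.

Answer: 8

Derivation:
|ax - bx| = |-10 - (-10)| = 0
|ay - by| = |-4 - 4| = 8
|az - bz| = |14 - 6| = 8
distance = (0 + 8 + 8) / 2 = 16 / 2 = 8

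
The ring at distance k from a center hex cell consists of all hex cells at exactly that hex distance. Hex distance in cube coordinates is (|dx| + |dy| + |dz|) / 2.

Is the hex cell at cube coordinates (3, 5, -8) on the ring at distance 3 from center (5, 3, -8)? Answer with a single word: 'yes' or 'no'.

|px - cx| = |3 - 5| = 2
|py - cy| = |5 - 3| = 2
|pz - cz| = |-8 - (-8)| = 0
distance = (2+2+0)/2 = 4/2 = 2
radius = 3; distance != radius -> no

Answer: no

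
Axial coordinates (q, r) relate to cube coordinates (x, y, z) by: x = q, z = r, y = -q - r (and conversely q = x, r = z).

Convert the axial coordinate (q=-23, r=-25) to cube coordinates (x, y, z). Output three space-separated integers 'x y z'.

Answer: -23 48 -25

Derivation:
x = q = -23
z = r = -25
y = -x - z = -(-23) - (-25) = 48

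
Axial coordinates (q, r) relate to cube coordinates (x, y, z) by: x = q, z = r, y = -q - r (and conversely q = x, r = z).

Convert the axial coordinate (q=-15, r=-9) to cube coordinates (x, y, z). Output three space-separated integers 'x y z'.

x = q = -15
z = r = -9
y = -x - z = -(-15) - (-9) = 24

Answer: -15 24 -9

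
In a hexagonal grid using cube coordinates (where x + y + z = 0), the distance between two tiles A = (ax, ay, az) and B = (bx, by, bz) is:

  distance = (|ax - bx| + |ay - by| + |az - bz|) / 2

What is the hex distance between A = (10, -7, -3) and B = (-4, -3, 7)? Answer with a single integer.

Answer: 14

Derivation:
|ax - bx| = |10 - (-4)| = 14
|ay - by| = |-7 - (-3)| = 4
|az - bz| = |-3 - 7| = 10
distance = (14 + 4 + 10) / 2 = 28 / 2 = 14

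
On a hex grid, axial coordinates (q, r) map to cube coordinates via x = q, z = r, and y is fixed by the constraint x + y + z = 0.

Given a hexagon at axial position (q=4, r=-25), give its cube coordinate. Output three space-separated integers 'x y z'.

x = q = 4
z = r = -25
y = -x - z = -(4) - (-25) = 21

Answer: 4 21 -25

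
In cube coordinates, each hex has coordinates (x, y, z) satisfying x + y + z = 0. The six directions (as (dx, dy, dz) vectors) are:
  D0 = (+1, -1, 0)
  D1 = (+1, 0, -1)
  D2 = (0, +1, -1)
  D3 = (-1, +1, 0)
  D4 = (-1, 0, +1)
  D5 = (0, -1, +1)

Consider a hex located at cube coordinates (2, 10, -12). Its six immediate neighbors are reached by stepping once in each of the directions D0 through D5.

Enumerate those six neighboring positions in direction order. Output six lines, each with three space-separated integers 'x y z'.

Answer: 3 9 -12
3 10 -13
2 11 -13
1 11 -12
1 10 -11
2 9 -11

Derivation:
Center: (2, 10, -12). Add each direction:
  D0: (2, 10, -12) + (1, -1, 0) = (3, 9, -12)
  D1: (2, 10, -12) + (1, 0, -1) = (3, 10, -13)
  D2: (2, 10, -12) + (0, 1, -1) = (2, 11, -13)
  D3: (2, 10, -12) + (-1, 1, 0) = (1, 11, -12)
  D4: (2, 10, -12) + (-1, 0, 1) = (1, 10, -11)
  D5: (2, 10, -12) + (0, -1, 1) = (2, 9, -11)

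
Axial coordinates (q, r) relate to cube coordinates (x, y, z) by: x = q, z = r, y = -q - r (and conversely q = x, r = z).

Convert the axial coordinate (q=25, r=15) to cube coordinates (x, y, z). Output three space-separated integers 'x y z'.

x = q = 25
z = r = 15
y = -x - z = -(25) - (15) = -40

Answer: 25 -40 15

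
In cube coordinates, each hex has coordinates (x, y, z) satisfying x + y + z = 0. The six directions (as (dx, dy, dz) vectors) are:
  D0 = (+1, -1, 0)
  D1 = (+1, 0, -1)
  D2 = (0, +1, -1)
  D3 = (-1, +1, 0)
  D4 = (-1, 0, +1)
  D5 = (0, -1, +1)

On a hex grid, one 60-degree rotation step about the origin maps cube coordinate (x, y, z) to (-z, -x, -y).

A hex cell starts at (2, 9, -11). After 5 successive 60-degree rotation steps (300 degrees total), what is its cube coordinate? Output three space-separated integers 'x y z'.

Answer: -9 11 -2

Derivation:
Start: (2, 9, -11)
Step 1: (2, 9, -11) -> (-(-11), -(2), -(9)) = (11, -2, -9)
Step 2: (11, -2, -9) -> (-(-9), -(11), -(-2)) = (9, -11, 2)
Step 3: (9, -11, 2) -> (-(2), -(9), -(-11)) = (-2, -9, 11)
Step 4: (-2, -9, 11) -> (-(11), -(-2), -(-9)) = (-11, 2, 9)
Step 5: (-11, 2, 9) -> (-(9), -(-11), -(2)) = (-9, 11, -2)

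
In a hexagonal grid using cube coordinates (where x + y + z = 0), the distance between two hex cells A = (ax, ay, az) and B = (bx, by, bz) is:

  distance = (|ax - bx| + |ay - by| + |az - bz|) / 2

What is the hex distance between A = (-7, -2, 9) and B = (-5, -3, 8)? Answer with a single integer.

|ax - bx| = |-7 - (-5)| = 2
|ay - by| = |-2 - (-3)| = 1
|az - bz| = |9 - 8| = 1
distance = (2 + 1 + 1) / 2 = 4 / 2 = 2

Answer: 2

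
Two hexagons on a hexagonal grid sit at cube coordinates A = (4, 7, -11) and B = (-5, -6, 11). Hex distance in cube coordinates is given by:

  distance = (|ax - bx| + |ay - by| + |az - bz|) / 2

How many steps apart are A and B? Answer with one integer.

|ax - bx| = |4 - (-5)| = 9
|ay - by| = |7 - (-6)| = 13
|az - bz| = |-11 - 11| = 22
distance = (9 + 13 + 22) / 2 = 44 / 2 = 22

Answer: 22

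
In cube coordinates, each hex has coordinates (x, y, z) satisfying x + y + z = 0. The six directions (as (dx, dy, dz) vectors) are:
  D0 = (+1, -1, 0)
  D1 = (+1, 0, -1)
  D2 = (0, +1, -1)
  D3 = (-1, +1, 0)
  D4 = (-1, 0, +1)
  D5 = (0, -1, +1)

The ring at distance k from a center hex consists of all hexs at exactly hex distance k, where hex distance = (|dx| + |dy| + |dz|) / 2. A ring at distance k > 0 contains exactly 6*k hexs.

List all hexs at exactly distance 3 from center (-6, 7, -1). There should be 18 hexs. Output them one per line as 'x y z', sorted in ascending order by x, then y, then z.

Answer: -9 7 2
-9 8 1
-9 9 0
-9 10 -1
-8 6 2
-8 10 -2
-7 5 2
-7 10 -3
-6 4 2
-6 10 -4
-5 4 1
-5 9 -4
-4 4 0
-4 8 -4
-3 4 -1
-3 5 -2
-3 6 -3
-3 7 -4

Derivation:
Walk ring at distance 3 from (-6, 7, -1):
Start at center + D4*3 = (-9, 7, 2)
  hex 0: (-9, 7, 2)
  hex 1: (-8, 6, 2)
  hex 2: (-7, 5, 2)
  hex 3: (-6, 4, 2)
  hex 4: (-5, 4, 1)
  hex 5: (-4, 4, 0)
  hex 6: (-3, 4, -1)
  hex 7: (-3, 5, -2)
  hex 8: (-3, 6, -3)
  hex 9: (-3, 7, -4)
  hex 10: (-4, 8, -4)
  hex 11: (-5, 9, -4)
  hex 12: (-6, 10, -4)
  hex 13: (-7, 10, -3)
  hex 14: (-8, 10, -2)
  hex 15: (-9, 10, -1)
  hex 16: (-9, 9, 0)
  hex 17: (-9, 8, 1)
Sorted: 18 hexes.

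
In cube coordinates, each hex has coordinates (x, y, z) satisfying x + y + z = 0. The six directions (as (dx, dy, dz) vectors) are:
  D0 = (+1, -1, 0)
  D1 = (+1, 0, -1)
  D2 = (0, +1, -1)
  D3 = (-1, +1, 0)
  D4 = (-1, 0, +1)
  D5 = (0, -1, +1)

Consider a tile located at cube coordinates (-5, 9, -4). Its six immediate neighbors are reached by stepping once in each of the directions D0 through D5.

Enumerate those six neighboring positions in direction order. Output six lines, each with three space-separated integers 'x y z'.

Answer: -4 8 -4
-4 9 -5
-5 10 -5
-6 10 -4
-6 9 -3
-5 8 -3

Derivation:
Center: (-5, 9, -4). Add each direction:
  D0: (-5, 9, -4) + (1, -1, 0) = (-4, 8, -4)
  D1: (-5, 9, -4) + (1, 0, -1) = (-4, 9, -5)
  D2: (-5, 9, -4) + (0, 1, -1) = (-5, 10, -5)
  D3: (-5, 9, -4) + (-1, 1, 0) = (-6, 10, -4)
  D4: (-5, 9, -4) + (-1, 0, 1) = (-6, 9, -3)
  D5: (-5, 9, -4) + (0, -1, 1) = (-5, 8, -3)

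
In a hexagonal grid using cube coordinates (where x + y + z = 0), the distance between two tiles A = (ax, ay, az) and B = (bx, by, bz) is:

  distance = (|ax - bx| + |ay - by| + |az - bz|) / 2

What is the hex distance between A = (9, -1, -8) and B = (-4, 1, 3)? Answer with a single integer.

|ax - bx| = |9 - (-4)| = 13
|ay - by| = |-1 - 1| = 2
|az - bz| = |-8 - 3| = 11
distance = (13 + 2 + 11) / 2 = 26 / 2 = 13

Answer: 13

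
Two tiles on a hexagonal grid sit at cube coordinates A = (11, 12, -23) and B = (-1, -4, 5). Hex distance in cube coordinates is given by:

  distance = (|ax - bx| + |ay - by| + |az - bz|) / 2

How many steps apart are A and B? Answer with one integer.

|ax - bx| = |11 - (-1)| = 12
|ay - by| = |12 - (-4)| = 16
|az - bz| = |-23 - 5| = 28
distance = (12 + 16 + 28) / 2 = 56 / 2 = 28

Answer: 28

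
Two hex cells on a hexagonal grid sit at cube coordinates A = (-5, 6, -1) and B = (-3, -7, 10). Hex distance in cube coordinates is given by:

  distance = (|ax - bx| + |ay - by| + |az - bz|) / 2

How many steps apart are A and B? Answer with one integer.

Answer: 13

Derivation:
|ax - bx| = |-5 - (-3)| = 2
|ay - by| = |6 - (-7)| = 13
|az - bz| = |-1 - 10| = 11
distance = (2 + 13 + 11) / 2 = 26 / 2 = 13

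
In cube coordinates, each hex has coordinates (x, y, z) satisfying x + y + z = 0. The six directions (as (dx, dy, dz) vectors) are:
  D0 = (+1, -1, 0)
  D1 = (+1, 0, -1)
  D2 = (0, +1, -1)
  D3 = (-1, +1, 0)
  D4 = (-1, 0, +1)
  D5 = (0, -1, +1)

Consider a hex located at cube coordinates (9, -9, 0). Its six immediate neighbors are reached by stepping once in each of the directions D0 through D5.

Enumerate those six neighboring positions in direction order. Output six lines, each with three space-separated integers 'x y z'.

Center: (9, -9, 0). Add each direction:
  D0: (9, -9, 0) + (1, -1, 0) = (10, -10, 0)
  D1: (9, -9, 0) + (1, 0, -1) = (10, -9, -1)
  D2: (9, -9, 0) + (0, 1, -1) = (9, -8, -1)
  D3: (9, -9, 0) + (-1, 1, 0) = (8, -8, 0)
  D4: (9, -9, 0) + (-1, 0, 1) = (8, -9, 1)
  D5: (9, -9, 0) + (0, -1, 1) = (9, -10, 1)

Answer: 10 -10 0
10 -9 -1
9 -8 -1
8 -8 0
8 -9 1
9 -10 1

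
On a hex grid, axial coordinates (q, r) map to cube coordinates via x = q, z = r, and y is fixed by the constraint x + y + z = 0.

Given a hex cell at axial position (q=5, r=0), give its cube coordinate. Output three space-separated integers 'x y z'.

Answer: 5 -5 0

Derivation:
x = q = 5
z = r = 0
y = -x - z = -(5) - (0) = -5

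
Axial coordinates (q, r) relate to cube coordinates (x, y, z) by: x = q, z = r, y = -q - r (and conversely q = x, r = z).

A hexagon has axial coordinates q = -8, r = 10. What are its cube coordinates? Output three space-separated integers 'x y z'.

Answer: -8 -2 10

Derivation:
x = q = -8
z = r = 10
y = -x - z = -(-8) - (10) = -2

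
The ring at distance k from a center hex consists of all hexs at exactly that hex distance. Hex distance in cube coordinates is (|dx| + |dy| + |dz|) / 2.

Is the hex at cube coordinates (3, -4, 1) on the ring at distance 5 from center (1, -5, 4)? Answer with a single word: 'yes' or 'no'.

|px - cx| = |3 - 1| = 2
|py - cy| = |-4 - (-5)| = 1
|pz - cz| = |1 - 4| = 3
distance = (2+1+3)/2 = 6/2 = 3
radius = 5; distance != radius -> no

Answer: no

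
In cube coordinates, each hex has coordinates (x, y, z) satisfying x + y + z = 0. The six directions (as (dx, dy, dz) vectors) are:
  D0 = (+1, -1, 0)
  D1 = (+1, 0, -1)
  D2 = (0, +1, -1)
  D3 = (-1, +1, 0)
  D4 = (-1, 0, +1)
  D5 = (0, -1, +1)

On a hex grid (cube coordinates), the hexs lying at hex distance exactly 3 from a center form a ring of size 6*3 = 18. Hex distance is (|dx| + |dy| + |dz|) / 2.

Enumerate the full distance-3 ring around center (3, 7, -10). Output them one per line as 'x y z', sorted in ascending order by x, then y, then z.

Answer: 0 7 -7
0 8 -8
0 9 -9
0 10 -10
1 6 -7
1 10 -11
2 5 -7
2 10 -12
3 4 -7
3 10 -13
4 4 -8
4 9 -13
5 4 -9
5 8 -13
6 4 -10
6 5 -11
6 6 -12
6 7 -13

Derivation:
Walk ring at distance 3 from (3, 7, -10):
Start at center + D4*3 = (0, 7, -7)
  hex 0: (0, 7, -7)
  hex 1: (1, 6, -7)
  hex 2: (2, 5, -7)
  hex 3: (3, 4, -7)
  hex 4: (4, 4, -8)
  hex 5: (5, 4, -9)
  hex 6: (6, 4, -10)
  hex 7: (6, 5, -11)
  hex 8: (6, 6, -12)
  hex 9: (6, 7, -13)
  hex 10: (5, 8, -13)
  hex 11: (4, 9, -13)
  hex 12: (3, 10, -13)
  hex 13: (2, 10, -12)
  hex 14: (1, 10, -11)
  hex 15: (0, 10, -10)
  hex 16: (0, 9, -9)
  hex 17: (0, 8, -8)
Sorted: 18 hexes.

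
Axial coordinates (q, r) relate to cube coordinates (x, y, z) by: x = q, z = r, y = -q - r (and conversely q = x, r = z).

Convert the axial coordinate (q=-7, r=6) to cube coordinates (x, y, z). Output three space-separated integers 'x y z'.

Answer: -7 1 6

Derivation:
x = q = -7
z = r = 6
y = -x - z = -(-7) - (6) = 1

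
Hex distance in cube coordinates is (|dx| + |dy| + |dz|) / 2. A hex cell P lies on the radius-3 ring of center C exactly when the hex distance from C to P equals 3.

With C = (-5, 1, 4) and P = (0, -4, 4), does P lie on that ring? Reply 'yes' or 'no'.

|px - cx| = |0 - (-5)| = 5
|py - cy| = |-4 - 1| = 5
|pz - cz| = |4 - 4| = 0
distance = (5+5+0)/2 = 10/2 = 5
radius = 3; distance != radius -> no

Answer: no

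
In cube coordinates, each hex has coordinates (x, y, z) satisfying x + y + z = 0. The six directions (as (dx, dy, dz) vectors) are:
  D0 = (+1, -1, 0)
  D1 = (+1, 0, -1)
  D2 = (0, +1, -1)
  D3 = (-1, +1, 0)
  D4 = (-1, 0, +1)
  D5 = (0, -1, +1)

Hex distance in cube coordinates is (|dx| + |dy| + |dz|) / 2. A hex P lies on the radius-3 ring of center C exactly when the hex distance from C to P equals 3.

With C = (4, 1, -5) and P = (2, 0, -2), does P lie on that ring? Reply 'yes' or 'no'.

|px - cx| = |2 - 4| = 2
|py - cy| = |0 - 1| = 1
|pz - cz| = |-2 - (-5)| = 3
distance = (2+1+3)/2 = 6/2 = 3
radius = 3; distance == radius -> yes

Answer: yes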